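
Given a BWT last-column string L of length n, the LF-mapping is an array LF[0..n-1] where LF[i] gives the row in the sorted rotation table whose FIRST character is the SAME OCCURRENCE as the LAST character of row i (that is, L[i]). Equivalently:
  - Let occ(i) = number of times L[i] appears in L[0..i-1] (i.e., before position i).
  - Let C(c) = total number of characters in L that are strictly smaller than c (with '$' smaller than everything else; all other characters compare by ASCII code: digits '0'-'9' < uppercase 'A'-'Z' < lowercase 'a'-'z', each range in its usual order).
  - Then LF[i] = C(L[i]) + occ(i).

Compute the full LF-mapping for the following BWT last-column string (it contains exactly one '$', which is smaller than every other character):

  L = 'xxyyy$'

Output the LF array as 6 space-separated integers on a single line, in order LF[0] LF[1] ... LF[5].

Char counts: '$':1, 'x':2, 'y':3
C (first-col start): C('$')=0, C('x')=1, C('y')=3
L[0]='x': occ=0, LF[0]=C('x')+0=1+0=1
L[1]='x': occ=1, LF[1]=C('x')+1=1+1=2
L[2]='y': occ=0, LF[2]=C('y')+0=3+0=3
L[3]='y': occ=1, LF[3]=C('y')+1=3+1=4
L[4]='y': occ=2, LF[4]=C('y')+2=3+2=5
L[5]='$': occ=0, LF[5]=C('$')+0=0+0=0

Answer: 1 2 3 4 5 0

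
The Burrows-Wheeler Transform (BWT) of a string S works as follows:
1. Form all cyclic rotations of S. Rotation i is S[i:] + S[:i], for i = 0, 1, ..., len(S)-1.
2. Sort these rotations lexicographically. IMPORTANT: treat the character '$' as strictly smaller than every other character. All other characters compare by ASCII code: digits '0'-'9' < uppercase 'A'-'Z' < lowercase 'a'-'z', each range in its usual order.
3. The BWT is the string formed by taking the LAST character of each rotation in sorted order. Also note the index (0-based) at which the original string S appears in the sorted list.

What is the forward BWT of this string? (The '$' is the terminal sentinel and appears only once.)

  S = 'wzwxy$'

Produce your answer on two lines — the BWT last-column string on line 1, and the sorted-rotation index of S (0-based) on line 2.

Answer: yz$wxw
2

Derivation:
All 6 rotations (rotation i = S[i:]+S[:i]):
  rot[0] = wzwxy$
  rot[1] = zwxy$w
  rot[2] = wxy$wz
  rot[3] = xy$wzw
  rot[4] = y$wzwx
  rot[5] = $wzwxy
Sorted (with $ < everything):
  sorted[0] = $wzwxy  (last char: 'y')
  sorted[1] = wxy$wz  (last char: 'z')
  sorted[2] = wzwxy$  (last char: '$')
  sorted[3] = xy$wzw  (last char: 'w')
  sorted[4] = y$wzwx  (last char: 'x')
  sorted[5] = zwxy$w  (last char: 'w')
Last column: yz$wxw
Original string S is at sorted index 2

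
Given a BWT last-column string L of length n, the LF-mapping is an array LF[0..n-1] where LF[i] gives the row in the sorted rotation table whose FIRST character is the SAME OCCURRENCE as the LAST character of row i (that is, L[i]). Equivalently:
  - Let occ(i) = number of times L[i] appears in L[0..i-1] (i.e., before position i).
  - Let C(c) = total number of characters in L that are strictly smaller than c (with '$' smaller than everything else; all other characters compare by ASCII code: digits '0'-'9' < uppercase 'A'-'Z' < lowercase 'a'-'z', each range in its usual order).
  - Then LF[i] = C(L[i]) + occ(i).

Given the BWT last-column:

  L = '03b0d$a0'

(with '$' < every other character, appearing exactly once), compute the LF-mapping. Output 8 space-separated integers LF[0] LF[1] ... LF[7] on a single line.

Char counts: '$':1, '0':3, '3':1, 'a':1, 'b':1, 'd':1
C (first-col start): C('$')=0, C('0')=1, C('3')=4, C('a')=5, C('b')=6, C('d')=7
L[0]='0': occ=0, LF[0]=C('0')+0=1+0=1
L[1]='3': occ=0, LF[1]=C('3')+0=4+0=4
L[2]='b': occ=0, LF[2]=C('b')+0=6+0=6
L[3]='0': occ=1, LF[3]=C('0')+1=1+1=2
L[4]='d': occ=0, LF[4]=C('d')+0=7+0=7
L[5]='$': occ=0, LF[5]=C('$')+0=0+0=0
L[6]='a': occ=0, LF[6]=C('a')+0=5+0=5
L[7]='0': occ=2, LF[7]=C('0')+2=1+2=3

Answer: 1 4 6 2 7 0 5 3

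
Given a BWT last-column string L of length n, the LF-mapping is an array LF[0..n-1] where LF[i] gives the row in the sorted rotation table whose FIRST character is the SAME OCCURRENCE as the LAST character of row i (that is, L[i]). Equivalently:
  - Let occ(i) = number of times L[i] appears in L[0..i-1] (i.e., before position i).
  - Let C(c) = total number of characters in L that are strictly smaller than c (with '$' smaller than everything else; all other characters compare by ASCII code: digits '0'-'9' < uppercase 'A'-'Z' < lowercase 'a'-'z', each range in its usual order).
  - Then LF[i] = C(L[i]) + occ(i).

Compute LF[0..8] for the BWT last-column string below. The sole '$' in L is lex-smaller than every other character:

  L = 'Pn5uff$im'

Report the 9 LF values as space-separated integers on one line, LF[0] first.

Answer: 2 7 1 8 3 4 0 5 6

Derivation:
Char counts: '$':1, '5':1, 'P':1, 'f':2, 'i':1, 'm':1, 'n':1, 'u':1
C (first-col start): C('$')=0, C('5')=1, C('P')=2, C('f')=3, C('i')=5, C('m')=6, C('n')=7, C('u')=8
L[0]='P': occ=0, LF[0]=C('P')+0=2+0=2
L[1]='n': occ=0, LF[1]=C('n')+0=7+0=7
L[2]='5': occ=0, LF[2]=C('5')+0=1+0=1
L[3]='u': occ=0, LF[3]=C('u')+0=8+0=8
L[4]='f': occ=0, LF[4]=C('f')+0=3+0=3
L[5]='f': occ=1, LF[5]=C('f')+1=3+1=4
L[6]='$': occ=0, LF[6]=C('$')+0=0+0=0
L[7]='i': occ=0, LF[7]=C('i')+0=5+0=5
L[8]='m': occ=0, LF[8]=C('m')+0=6+0=6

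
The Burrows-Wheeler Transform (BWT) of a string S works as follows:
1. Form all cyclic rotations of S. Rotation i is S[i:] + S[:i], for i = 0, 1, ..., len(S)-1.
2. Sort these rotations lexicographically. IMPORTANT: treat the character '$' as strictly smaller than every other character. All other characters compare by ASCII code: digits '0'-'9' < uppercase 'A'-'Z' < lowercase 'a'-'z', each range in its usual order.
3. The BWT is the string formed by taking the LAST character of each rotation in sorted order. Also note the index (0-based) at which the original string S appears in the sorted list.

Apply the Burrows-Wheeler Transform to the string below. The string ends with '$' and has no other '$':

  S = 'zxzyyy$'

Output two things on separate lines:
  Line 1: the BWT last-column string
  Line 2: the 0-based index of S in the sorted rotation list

All 7 rotations (rotation i = S[i:]+S[:i]):
  rot[0] = zxzyyy$
  rot[1] = xzyyy$z
  rot[2] = zyyy$zx
  rot[3] = yyy$zxz
  rot[4] = yy$zxzy
  rot[5] = y$zxzyy
  rot[6] = $zxzyyy
Sorted (with $ < everything):
  sorted[0] = $zxzyyy  (last char: 'y')
  sorted[1] = xzyyy$z  (last char: 'z')
  sorted[2] = y$zxzyy  (last char: 'y')
  sorted[3] = yy$zxzy  (last char: 'y')
  sorted[4] = yyy$zxz  (last char: 'z')
  sorted[5] = zxzyyy$  (last char: '$')
  sorted[6] = zyyy$zx  (last char: 'x')
Last column: yzyyz$x
Original string S is at sorted index 5

Answer: yzyyz$x
5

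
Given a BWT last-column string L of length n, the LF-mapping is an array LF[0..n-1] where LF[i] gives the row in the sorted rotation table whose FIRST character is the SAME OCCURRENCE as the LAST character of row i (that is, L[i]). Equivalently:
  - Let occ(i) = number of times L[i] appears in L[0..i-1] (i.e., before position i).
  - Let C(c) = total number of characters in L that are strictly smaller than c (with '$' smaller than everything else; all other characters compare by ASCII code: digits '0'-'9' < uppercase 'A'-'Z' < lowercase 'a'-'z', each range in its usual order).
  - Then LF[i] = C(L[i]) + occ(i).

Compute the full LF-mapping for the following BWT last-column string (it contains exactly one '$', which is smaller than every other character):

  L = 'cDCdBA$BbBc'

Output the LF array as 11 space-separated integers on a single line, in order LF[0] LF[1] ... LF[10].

Char counts: '$':1, 'A':1, 'B':3, 'C':1, 'D':1, 'b':1, 'c':2, 'd':1
C (first-col start): C('$')=0, C('A')=1, C('B')=2, C('C')=5, C('D')=6, C('b')=7, C('c')=8, C('d')=10
L[0]='c': occ=0, LF[0]=C('c')+0=8+0=8
L[1]='D': occ=0, LF[1]=C('D')+0=6+0=6
L[2]='C': occ=0, LF[2]=C('C')+0=5+0=5
L[3]='d': occ=0, LF[3]=C('d')+0=10+0=10
L[4]='B': occ=0, LF[4]=C('B')+0=2+0=2
L[5]='A': occ=0, LF[5]=C('A')+0=1+0=1
L[6]='$': occ=0, LF[6]=C('$')+0=0+0=0
L[7]='B': occ=1, LF[7]=C('B')+1=2+1=3
L[8]='b': occ=0, LF[8]=C('b')+0=7+0=7
L[9]='B': occ=2, LF[9]=C('B')+2=2+2=4
L[10]='c': occ=1, LF[10]=C('c')+1=8+1=9

Answer: 8 6 5 10 2 1 0 3 7 4 9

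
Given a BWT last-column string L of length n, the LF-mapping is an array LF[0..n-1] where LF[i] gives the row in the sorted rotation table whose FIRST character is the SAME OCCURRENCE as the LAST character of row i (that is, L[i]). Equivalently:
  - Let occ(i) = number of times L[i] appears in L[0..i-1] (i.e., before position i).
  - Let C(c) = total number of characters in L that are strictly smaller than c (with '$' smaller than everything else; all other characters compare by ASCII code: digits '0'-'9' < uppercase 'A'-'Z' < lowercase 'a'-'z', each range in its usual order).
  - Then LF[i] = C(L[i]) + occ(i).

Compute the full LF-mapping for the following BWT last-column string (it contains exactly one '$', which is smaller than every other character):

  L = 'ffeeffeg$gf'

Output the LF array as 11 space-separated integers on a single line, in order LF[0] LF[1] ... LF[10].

Answer: 4 5 1 2 6 7 3 9 0 10 8

Derivation:
Char counts: '$':1, 'e':3, 'f':5, 'g':2
C (first-col start): C('$')=0, C('e')=1, C('f')=4, C('g')=9
L[0]='f': occ=0, LF[0]=C('f')+0=4+0=4
L[1]='f': occ=1, LF[1]=C('f')+1=4+1=5
L[2]='e': occ=0, LF[2]=C('e')+0=1+0=1
L[3]='e': occ=1, LF[3]=C('e')+1=1+1=2
L[4]='f': occ=2, LF[4]=C('f')+2=4+2=6
L[5]='f': occ=3, LF[5]=C('f')+3=4+3=7
L[6]='e': occ=2, LF[6]=C('e')+2=1+2=3
L[7]='g': occ=0, LF[7]=C('g')+0=9+0=9
L[8]='$': occ=0, LF[8]=C('$')+0=0+0=0
L[9]='g': occ=1, LF[9]=C('g')+1=9+1=10
L[10]='f': occ=4, LF[10]=C('f')+4=4+4=8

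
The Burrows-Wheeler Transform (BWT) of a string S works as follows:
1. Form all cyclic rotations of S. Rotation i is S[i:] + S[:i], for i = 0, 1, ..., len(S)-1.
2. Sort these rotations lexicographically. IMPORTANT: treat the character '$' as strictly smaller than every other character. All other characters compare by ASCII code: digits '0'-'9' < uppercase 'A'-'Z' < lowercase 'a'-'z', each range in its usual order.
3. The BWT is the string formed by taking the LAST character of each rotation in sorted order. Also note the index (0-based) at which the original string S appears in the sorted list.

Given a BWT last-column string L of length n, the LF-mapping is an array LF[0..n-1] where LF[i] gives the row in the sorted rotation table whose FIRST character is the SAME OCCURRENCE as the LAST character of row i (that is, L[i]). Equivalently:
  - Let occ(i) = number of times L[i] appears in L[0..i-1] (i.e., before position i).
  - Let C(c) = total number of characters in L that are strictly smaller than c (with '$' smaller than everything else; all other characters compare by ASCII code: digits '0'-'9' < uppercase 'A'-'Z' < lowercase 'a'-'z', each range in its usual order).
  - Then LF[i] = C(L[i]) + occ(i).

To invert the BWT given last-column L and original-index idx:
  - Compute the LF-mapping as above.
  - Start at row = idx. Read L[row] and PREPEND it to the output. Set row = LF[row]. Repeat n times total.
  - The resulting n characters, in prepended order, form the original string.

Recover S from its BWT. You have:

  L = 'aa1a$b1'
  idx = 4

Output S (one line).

Answer: a11baa$

Derivation:
LF mapping: 3 4 1 5 0 6 2
Walk LF starting at row 4, prepending L[row]:
  step 1: row=4, L[4]='$', prepend. Next row=LF[4]=0
  step 2: row=0, L[0]='a', prepend. Next row=LF[0]=3
  step 3: row=3, L[3]='a', prepend. Next row=LF[3]=5
  step 4: row=5, L[5]='b', prepend. Next row=LF[5]=6
  step 5: row=6, L[6]='1', prepend. Next row=LF[6]=2
  step 6: row=2, L[2]='1', prepend. Next row=LF[2]=1
  step 7: row=1, L[1]='a', prepend. Next row=LF[1]=4
Reversed output: a11baa$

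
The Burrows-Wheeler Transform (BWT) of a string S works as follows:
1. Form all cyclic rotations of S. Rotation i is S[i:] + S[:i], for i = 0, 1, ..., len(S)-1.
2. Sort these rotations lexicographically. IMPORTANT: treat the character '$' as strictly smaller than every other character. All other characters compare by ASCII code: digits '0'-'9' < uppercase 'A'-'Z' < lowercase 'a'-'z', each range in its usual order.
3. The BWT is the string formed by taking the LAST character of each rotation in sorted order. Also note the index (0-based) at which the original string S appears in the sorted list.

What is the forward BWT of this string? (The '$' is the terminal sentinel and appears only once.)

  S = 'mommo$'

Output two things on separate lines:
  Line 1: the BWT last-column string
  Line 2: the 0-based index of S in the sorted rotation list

Answer: oom$mm
3

Derivation:
All 6 rotations (rotation i = S[i:]+S[:i]):
  rot[0] = mommo$
  rot[1] = ommo$m
  rot[2] = mmo$mo
  rot[3] = mo$mom
  rot[4] = o$momm
  rot[5] = $mommo
Sorted (with $ < everything):
  sorted[0] = $mommo  (last char: 'o')
  sorted[1] = mmo$mo  (last char: 'o')
  sorted[2] = mo$mom  (last char: 'm')
  sorted[3] = mommo$  (last char: '$')
  sorted[4] = o$momm  (last char: 'm')
  sorted[5] = ommo$m  (last char: 'm')
Last column: oom$mm
Original string S is at sorted index 3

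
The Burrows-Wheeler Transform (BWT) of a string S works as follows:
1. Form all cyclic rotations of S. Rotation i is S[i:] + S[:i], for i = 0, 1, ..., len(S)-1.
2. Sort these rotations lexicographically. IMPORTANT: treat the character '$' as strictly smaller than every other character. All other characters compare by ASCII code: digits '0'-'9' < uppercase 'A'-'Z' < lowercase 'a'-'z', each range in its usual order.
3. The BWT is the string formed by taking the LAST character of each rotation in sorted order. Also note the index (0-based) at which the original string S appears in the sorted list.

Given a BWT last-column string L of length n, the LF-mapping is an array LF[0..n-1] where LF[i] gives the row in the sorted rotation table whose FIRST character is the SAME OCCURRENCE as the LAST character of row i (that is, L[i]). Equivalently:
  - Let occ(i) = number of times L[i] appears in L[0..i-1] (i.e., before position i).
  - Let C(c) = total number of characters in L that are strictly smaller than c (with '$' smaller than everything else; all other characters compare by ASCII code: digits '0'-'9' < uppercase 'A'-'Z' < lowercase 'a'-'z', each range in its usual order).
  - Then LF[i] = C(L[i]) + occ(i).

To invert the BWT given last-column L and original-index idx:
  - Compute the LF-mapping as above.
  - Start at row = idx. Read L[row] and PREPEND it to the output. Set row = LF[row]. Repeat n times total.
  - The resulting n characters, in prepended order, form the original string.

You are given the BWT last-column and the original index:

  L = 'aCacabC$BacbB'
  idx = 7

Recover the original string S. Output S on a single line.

LF mapping: 5 3 6 11 7 9 4 0 1 8 12 10 2
Walk LF starting at row 7, prepending L[row]:
  step 1: row=7, L[7]='$', prepend. Next row=LF[7]=0
  step 2: row=0, L[0]='a', prepend. Next row=LF[0]=5
  step 3: row=5, L[5]='b', prepend. Next row=LF[5]=9
  step 4: row=9, L[9]='a', prepend. Next row=LF[9]=8
  step 5: row=8, L[8]='B', prepend. Next row=LF[8]=1
  step 6: row=1, L[1]='C', prepend. Next row=LF[1]=3
  step 7: row=3, L[3]='c', prepend. Next row=LF[3]=11
  step 8: row=11, L[11]='b', prepend. Next row=LF[11]=10
  step 9: row=10, L[10]='c', prepend. Next row=LF[10]=12
  step 10: row=12, L[12]='B', prepend. Next row=LF[12]=2
  step 11: row=2, L[2]='a', prepend. Next row=LF[2]=6
  step 12: row=6, L[6]='C', prepend. Next row=LF[6]=4
  step 13: row=4, L[4]='a', prepend. Next row=LF[4]=7
Reversed output: aCaBcbcCBaba$

Answer: aCaBcbcCBaba$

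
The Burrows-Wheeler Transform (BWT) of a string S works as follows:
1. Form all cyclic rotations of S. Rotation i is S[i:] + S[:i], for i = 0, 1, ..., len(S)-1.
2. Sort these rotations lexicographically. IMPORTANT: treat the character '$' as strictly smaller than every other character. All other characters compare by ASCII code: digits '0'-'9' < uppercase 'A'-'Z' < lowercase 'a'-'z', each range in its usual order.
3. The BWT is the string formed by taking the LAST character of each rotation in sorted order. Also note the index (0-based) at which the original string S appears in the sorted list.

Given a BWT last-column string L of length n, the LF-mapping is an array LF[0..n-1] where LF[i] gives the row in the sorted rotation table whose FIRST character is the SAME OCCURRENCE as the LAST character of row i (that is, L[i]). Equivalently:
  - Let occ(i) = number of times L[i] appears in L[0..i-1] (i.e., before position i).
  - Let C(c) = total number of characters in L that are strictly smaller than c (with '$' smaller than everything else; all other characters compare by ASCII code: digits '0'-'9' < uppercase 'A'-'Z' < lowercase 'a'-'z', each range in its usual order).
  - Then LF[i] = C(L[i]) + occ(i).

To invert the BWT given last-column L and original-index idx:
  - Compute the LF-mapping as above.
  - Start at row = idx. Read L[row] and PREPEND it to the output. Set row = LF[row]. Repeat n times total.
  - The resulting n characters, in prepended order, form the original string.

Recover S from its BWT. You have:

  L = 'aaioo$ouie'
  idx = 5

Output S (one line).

Answer: iooeuoiaa$

Derivation:
LF mapping: 1 2 4 6 7 0 8 9 5 3
Walk LF starting at row 5, prepending L[row]:
  step 1: row=5, L[5]='$', prepend. Next row=LF[5]=0
  step 2: row=0, L[0]='a', prepend. Next row=LF[0]=1
  step 3: row=1, L[1]='a', prepend. Next row=LF[1]=2
  step 4: row=2, L[2]='i', prepend. Next row=LF[2]=4
  step 5: row=4, L[4]='o', prepend. Next row=LF[4]=7
  step 6: row=7, L[7]='u', prepend. Next row=LF[7]=9
  step 7: row=9, L[9]='e', prepend. Next row=LF[9]=3
  step 8: row=3, L[3]='o', prepend. Next row=LF[3]=6
  step 9: row=6, L[6]='o', prepend. Next row=LF[6]=8
  step 10: row=8, L[8]='i', prepend. Next row=LF[8]=5
Reversed output: iooeuoiaa$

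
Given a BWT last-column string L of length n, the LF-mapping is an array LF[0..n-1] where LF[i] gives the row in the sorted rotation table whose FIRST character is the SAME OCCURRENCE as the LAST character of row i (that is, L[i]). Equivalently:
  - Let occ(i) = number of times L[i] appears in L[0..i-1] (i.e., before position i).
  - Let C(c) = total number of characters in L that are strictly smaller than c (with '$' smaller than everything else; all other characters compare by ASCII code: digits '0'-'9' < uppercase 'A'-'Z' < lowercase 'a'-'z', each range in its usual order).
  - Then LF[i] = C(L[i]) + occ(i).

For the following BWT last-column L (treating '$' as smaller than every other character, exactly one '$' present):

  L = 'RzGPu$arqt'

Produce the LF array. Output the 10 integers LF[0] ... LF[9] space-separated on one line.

Char counts: '$':1, 'G':1, 'P':1, 'R':1, 'a':1, 'q':1, 'r':1, 't':1, 'u':1, 'z':1
C (first-col start): C('$')=0, C('G')=1, C('P')=2, C('R')=3, C('a')=4, C('q')=5, C('r')=6, C('t')=7, C('u')=8, C('z')=9
L[0]='R': occ=0, LF[0]=C('R')+0=3+0=3
L[1]='z': occ=0, LF[1]=C('z')+0=9+0=9
L[2]='G': occ=0, LF[2]=C('G')+0=1+0=1
L[3]='P': occ=0, LF[3]=C('P')+0=2+0=2
L[4]='u': occ=0, LF[4]=C('u')+0=8+0=8
L[5]='$': occ=0, LF[5]=C('$')+0=0+0=0
L[6]='a': occ=0, LF[6]=C('a')+0=4+0=4
L[7]='r': occ=0, LF[7]=C('r')+0=6+0=6
L[8]='q': occ=0, LF[8]=C('q')+0=5+0=5
L[9]='t': occ=0, LF[9]=C('t')+0=7+0=7

Answer: 3 9 1 2 8 0 4 6 5 7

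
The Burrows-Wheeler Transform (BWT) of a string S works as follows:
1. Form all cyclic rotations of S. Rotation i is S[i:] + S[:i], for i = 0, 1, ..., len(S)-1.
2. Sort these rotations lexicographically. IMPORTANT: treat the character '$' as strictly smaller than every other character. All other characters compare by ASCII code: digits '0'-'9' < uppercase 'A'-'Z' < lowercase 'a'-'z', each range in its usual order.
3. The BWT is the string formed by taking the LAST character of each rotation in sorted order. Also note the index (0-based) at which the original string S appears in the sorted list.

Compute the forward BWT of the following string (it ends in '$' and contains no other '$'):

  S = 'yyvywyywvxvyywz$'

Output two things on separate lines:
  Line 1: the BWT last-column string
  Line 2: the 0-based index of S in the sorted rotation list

Answer: zwyxyyyvyyvy$wvw
12

Derivation:
All 16 rotations (rotation i = S[i:]+S[:i]):
  rot[0] = yyvywyywvxvyywz$
  rot[1] = yvywyywvxvyywz$y
  rot[2] = vywyywvxvyywz$yy
  rot[3] = ywyywvxvyywz$yyv
  rot[4] = wyywvxvyywz$yyvy
  rot[5] = yywvxvyywz$yyvyw
  rot[6] = ywvxvyywz$yyvywy
  rot[7] = wvxvyywz$yyvywyy
  rot[8] = vxvyywz$yyvywyyw
  rot[9] = xvyywz$yyvywyywv
  rot[10] = vyywz$yyvywyywvx
  rot[11] = yywz$yyvywyywvxv
  rot[12] = ywz$yyvywyywvxvy
  rot[13] = wz$yyvywyywvxvyy
  rot[14] = z$yyvywyywvxvyyw
  rot[15] = $yyvywyywvxvyywz
Sorted (with $ < everything):
  sorted[0] = $yyvywyywvxvyywz  (last char: 'z')
  sorted[1] = vxvyywz$yyvywyyw  (last char: 'w')
  sorted[2] = vywyywvxvyywz$yy  (last char: 'y')
  sorted[3] = vyywz$yyvywyywvx  (last char: 'x')
  sorted[4] = wvxvyywz$yyvywyy  (last char: 'y')
  sorted[5] = wyywvxvyywz$yyvy  (last char: 'y')
  sorted[6] = wz$yyvywyywvxvyy  (last char: 'y')
  sorted[7] = xvyywz$yyvywyywv  (last char: 'v')
  sorted[8] = yvywyywvxvyywz$y  (last char: 'y')
  sorted[9] = ywvxvyywz$yyvywy  (last char: 'y')
  sorted[10] = ywyywvxvyywz$yyv  (last char: 'v')
  sorted[11] = ywz$yyvywyywvxvy  (last char: 'y')
  sorted[12] = yyvywyywvxvyywz$  (last char: '$')
  sorted[13] = yywvxvyywz$yyvyw  (last char: 'w')
  sorted[14] = yywz$yyvywyywvxv  (last char: 'v')
  sorted[15] = z$yyvywyywvxvyyw  (last char: 'w')
Last column: zwyxyyyvyyvy$wvw
Original string S is at sorted index 12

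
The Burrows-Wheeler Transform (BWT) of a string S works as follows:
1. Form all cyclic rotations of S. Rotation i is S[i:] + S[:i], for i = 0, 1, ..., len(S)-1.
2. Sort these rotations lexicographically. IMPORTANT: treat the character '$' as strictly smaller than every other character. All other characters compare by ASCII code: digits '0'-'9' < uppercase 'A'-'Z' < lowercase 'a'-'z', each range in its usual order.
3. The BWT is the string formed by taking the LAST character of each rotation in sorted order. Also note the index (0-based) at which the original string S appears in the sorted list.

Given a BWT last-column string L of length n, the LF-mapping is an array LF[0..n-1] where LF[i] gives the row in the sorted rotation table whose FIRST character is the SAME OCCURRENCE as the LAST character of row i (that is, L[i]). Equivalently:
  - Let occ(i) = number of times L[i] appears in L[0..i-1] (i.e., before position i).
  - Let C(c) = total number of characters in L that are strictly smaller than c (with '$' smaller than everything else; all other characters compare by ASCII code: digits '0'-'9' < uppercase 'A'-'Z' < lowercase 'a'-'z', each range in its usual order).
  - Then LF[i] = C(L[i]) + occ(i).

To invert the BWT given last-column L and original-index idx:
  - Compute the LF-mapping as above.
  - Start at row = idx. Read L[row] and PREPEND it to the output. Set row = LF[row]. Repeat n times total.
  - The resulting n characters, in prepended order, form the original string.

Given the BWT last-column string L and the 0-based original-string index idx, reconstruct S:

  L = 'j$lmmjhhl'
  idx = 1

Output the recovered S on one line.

Answer: hlmjlhmj$

Derivation:
LF mapping: 3 0 5 7 8 4 1 2 6
Walk LF starting at row 1, prepending L[row]:
  step 1: row=1, L[1]='$', prepend. Next row=LF[1]=0
  step 2: row=0, L[0]='j', prepend. Next row=LF[0]=3
  step 3: row=3, L[3]='m', prepend. Next row=LF[3]=7
  step 4: row=7, L[7]='h', prepend. Next row=LF[7]=2
  step 5: row=2, L[2]='l', prepend. Next row=LF[2]=5
  step 6: row=5, L[5]='j', prepend. Next row=LF[5]=4
  step 7: row=4, L[4]='m', prepend. Next row=LF[4]=8
  step 8: row=8, L[8]='l', prepend. Next row=LF[8]=6
  step 9: row=6, L[6]='h', prepend. Next row=LF[6]=1
Reversed output: hlmjlhmj$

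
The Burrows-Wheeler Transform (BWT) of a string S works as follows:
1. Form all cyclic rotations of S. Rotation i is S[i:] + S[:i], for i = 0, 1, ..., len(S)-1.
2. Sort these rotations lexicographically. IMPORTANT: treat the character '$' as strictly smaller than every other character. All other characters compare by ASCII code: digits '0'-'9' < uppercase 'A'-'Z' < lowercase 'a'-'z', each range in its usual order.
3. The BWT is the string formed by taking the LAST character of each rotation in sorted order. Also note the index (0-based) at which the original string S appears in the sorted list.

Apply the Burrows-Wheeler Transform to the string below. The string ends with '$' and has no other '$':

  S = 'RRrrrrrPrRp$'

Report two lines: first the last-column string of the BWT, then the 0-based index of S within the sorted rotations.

Answer: pr$rRRrPrrrR
2

Derivation:
All 12 rotations (rotation i = S[i:]+S[:i]):
  rot[0] = RRrrrrrPrRp$
  rot[1] = RrrrrrPrRp$R
  rot[2] = rrrrrPrRp$RR
  rot[3] = rrrrPrRp$RRr
  rot[4] = rrrPrRp$RRrr
  rot[5] = rrPrRp$RRrrr
  rot[6] = rPrRp$RRrrrr
  rot[7] = PrRp$RRrrrrr
  rot[8] = rRp$RRrrrrrP
  rot[9] = Rp$RRrrrrrPr
  rot[10] = p$RRrrrrrPrR
  rot[11] = $RRrrrrrPrRp
Sorted (with $ < everything):
  sorted[0] = $RRrrrrrPrRp  (last char: 'p')
  sorted[1] = PrRp$RRrrrrr  (last char: 'r')
  sorted[2] = RRrrrrrPrRp$  (last char: '$')
  sorted[3] = Rp$RRrrrrrPr  (last char: 'r')
  sorted[4] = RrrrrrPrRp$R  (last char: 'R')
  sorted[5] = p$RRrrrrrPrR  (last char: 'R')
  sorted[6] = rPrRp$RRrrrr  (last char: 'r')
  sorted[7] = rRp$RRrrrrrP  (last char: 'P')
  sorted[8] = rrPrRp$RRrrr  (last char: 'r')
  sorted[9] = rrrPrRp$RRrr  (last char: 'r')
  sorted[10] = rrrrPrRp$RRr  (last char: 'r')
  sorted[11] = rrrrrPrRp$RR  (last char: 'R')
Last column: pr$rRRrPrrrR
Original string S is at sorted index 2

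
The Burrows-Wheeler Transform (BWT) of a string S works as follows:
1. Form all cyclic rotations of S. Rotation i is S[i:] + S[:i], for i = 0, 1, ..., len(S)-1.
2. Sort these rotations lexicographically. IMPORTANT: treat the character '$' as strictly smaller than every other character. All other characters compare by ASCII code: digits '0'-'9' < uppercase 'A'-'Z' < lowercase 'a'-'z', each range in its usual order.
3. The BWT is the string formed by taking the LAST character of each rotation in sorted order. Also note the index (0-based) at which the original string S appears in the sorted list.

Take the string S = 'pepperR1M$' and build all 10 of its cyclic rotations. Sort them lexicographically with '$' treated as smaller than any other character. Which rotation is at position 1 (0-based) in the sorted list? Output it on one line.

All 10 rotations (rotation i = S[i:]+S[:i]):
  rot[0] = pepperR1M$
  rot[1] = epperR1M$p
  rot[2] = pperR1M$pe
  rot[3] = perR1M$pep
  rot[4] = erR1M$pepp
  rot[5] = rR1M$peppe
  rot[6] = R1M$pepper
  rot[7] = 1M$pepperR
  rot[8] = M$pepperR1
  rot[9] = $pepperR1M
Sorted (with $ < everything):
  sorted[0] = $pepperR1M
  sorted[1] = 1M$pepperR
  sorted[2] = M$pepperR1
  sorted[3] = R1M$pepper
  sorted[4] = epperR1M$p
  sorted[5] = erR1M$pepp
  sorted[6] = pepperR1M$
  sorted[7] = perR1M$pep
  sorted[8] = pperR1M$pe
  sorted[9] = rR1M$peppe
sorted[1] = 1M$pepperR

Answer: 1M$pepperR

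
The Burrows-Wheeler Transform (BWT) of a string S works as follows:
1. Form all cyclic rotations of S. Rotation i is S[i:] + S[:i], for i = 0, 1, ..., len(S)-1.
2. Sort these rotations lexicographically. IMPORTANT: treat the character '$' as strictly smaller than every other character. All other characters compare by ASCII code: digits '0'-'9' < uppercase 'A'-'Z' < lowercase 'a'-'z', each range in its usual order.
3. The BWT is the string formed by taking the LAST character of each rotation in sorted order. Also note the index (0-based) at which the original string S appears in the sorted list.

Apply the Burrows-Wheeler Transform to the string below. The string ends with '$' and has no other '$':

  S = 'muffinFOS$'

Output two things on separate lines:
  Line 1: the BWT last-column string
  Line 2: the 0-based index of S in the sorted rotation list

Answer: SnFOuff$im
7

Derivation:
All 10 rotations (rotation i = S[i:]+S[:i]):
  rot[0] = muffinFOS$
  rot[1] = uffinFOS$m
  rot[2] = ffinFOS$mu
  rot[3] = finFOS$muf
  rot[4] = inFOS$muff
  rot[5] = nFOS$muffi
  rot[6] = FOS$muffin
  rot[7] = OS$muffinF
  rot[8] = S$muffinFO
  rot[9] = $muffinFOS
Sorted (with $ < everything):
  sorted[0] = $muffinFOS  (last char: 'S')
  sorted[1] = FOS$muffin  (last char: 'n')
  sorted[2] = OS$muffinF  (last char: 'F')
  sorted[3] = S$muffinFO  (last char: 'O')
  sorted[4] = ffinFOS$mu  (last char: 'u')
  sorted[5] = finFOS$muf  (last char: 'f')
  sorted[6] = inFOS$muff  (last char: 'f')
  sorted[7] = muffinFOS$  (last char: '$')
  sorted[8] = nFOS$muffi  (last char: 'i')
  sorted[9] = uffinFOS$m  (last char: 'm')
Last column: SnFOuff$im
Original string S is at sorted index 7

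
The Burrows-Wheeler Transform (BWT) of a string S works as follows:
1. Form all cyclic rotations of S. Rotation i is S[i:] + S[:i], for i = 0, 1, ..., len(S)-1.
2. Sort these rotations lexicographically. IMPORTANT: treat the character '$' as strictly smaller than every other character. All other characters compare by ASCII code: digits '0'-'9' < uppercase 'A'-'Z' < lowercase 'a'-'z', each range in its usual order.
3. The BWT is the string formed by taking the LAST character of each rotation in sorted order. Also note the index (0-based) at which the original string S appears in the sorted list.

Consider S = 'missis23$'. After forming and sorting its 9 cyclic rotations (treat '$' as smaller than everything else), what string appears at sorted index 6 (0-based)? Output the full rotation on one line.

All 9 rotations (rotation i = S[i:]+S[:i]):
  rot[0] = missis23$
  rot[1] = issis23$m
  rot[2] = ssis23$mi
  rot[3] = sis23$mis
  rot[4] = is23$miss
  rot[5] = s23$missi
  rot[6] = 23$missis
  rot[7] = 3$missis2
  rot[8] = $missis23
Sorted (with $ < everything):
  sorted[0] = $missis23
  sorted[1] = 23$missis
  sorted[2] = 3$missis2
  sorted[3] = is23$miss
  sorted[4] = issis23$m
  sorted[5] = missis23$
  sorted[6] = s23$missi
  sorted[7] = sis23$mis
  sorted[8] = ssis23$mi
sorted[6] = s23$missi

Answer: s23$missi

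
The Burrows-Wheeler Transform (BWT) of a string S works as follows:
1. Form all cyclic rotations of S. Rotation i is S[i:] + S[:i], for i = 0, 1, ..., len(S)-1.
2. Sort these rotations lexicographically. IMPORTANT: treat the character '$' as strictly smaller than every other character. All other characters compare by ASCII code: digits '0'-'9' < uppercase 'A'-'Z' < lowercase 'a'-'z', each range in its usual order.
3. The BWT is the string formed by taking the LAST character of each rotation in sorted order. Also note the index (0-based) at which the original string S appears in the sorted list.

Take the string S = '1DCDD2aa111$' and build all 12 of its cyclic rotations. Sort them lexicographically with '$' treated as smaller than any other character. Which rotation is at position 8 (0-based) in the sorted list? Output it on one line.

All 12 rotations (rotation i = S[i:]+S[:i]):
  rot[0] = 1DCDD2aa111$
  rot[1] = DCDD2aa111$1
  rot[2] = CDD2aa111$1D
  rot[3] = DD2aa111$1DC
  rot[4] = D2aa111$1DCD
  rot[5] = 2aa111$1DCDD
  rot[6] = aa111$1DCDD2
  rot[7] = a111$1DCDD2a
  rot[8] = 111$1DCDD2aa
  rot[9] = 11$1DCDD2aa1
  rot[10] = 1$1DCDD2aa11
  rot[11] = $1DCDD2aa111
Sorted (with $ < everything):
  sorted[0] = $1DCDD2aa111
  sorted[1] = 1$1DCDD2aa11
  sorted[2] = 11$1DCDD2aa1
  sorted[3] = 111$1DCDD2aa
  sorted[4] = 1DCDD2aa111$
  sorted[5] = 2aa111$1DCDD
  sorted[6] = CDD2aa111$1D
  sorted[7] = D2aa111$1DCD
  sorted[8] = DCDD2aa111$1
  sorted[9] = DD2aa111$1DC
  sorted[10] = a111$1DCDD2a
  sorted[11] = aa111$1DCDD2
sorted[8] = DCDD2aa111$1

Answer: DCDD2aa111$1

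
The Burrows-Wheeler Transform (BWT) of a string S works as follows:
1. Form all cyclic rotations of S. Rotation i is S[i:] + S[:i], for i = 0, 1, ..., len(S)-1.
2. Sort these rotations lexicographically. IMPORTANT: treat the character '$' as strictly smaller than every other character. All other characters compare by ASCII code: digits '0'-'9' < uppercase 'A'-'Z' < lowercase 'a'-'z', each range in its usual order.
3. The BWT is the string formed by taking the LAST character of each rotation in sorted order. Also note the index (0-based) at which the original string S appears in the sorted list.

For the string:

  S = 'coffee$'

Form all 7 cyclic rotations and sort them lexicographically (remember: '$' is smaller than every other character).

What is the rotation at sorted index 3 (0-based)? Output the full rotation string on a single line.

All 7 rotations (rotation i = S[i:]+S[:i]):
  rot[0] = coffee$
  rot[1] = offee$c
  rot[2] = ffee$co
  rot[3] = fee$cof
  rot[4] = ee$coff
  rot[5] = e$coffe
  rot[6] = $coffee
Sorted (with $ < everything):
  sorted[0] = $coffee
  sorted[1] = coffee$
  sorted[2] = e$coffe
  sorted[3] = ee$coff
  sorted[4] = fee$cof
  sorted[5] = ffee$co
  sorted[6] = offee$c
sorted[3] = ee$coff

Answer: ee$coff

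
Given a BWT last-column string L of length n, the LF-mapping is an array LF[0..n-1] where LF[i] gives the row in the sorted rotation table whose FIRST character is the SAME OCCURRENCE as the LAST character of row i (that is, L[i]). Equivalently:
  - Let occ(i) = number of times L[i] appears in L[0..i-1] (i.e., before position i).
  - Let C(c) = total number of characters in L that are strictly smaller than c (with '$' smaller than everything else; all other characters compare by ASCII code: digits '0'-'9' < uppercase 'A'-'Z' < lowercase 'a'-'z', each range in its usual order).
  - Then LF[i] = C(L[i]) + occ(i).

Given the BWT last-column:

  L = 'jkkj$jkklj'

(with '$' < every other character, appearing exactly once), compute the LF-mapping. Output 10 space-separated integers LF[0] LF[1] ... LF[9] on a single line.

Answer: 1 5 6 2 0 3 7 8 9 4

Derivation:
Char counts: '$':1, 'j':4, 'k':4, 'l':1
C (first-col start): C('$')=0, C('j')=1, C('k')=5, C('l')=9
L[0]='j': occ=0, LF[0]=C('j')+0=1+0=1
L[1]='k': occ=0, LF[1]=C('k')+0=5+0=5
L[2]='k': occ=1, LF[2]=C('k')+1=5+1=6
L[3]='j': occ=1, LF[3]=C('j')+1=1+1=2
L[4]='$': occ=0, LF[4]=C('$')+0=0+0=0
L[5]='j': occ=2, LF[5]=C('j')+2=1+2=3
L[6]='k': occ=2, LF[6]=C('k')+2=5+2=7
L[7]='k': occ=3, LF[7]=C('k')+3=5+3=8
L[8]='l': occ=0, LF[8]=C('l')+0=9+0=9
L[9]='j': occ=3, LF[9]=C('j')+3=1+3=4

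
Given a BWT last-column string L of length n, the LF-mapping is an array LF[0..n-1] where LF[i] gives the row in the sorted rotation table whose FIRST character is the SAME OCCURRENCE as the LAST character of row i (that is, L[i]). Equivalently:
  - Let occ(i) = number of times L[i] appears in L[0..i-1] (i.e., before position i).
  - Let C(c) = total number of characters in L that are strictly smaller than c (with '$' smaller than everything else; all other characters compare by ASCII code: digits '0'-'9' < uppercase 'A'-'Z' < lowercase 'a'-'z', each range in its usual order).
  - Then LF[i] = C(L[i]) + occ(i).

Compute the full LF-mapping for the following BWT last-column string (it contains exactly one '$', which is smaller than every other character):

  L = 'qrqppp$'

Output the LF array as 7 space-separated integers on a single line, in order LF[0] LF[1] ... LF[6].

Char counts: '$':1, 'p':3, 'q':2, 'r':1
C (first-col start): C('$')=0, C('p')=1, C('q')=4, C('r')=6
L[0]='q': occ=0, LF[0]=C('q')+0=4+0=4
L[1]='r': occ=0, LF[1]=C('r')+0=6+0=6
L[2]='q': occ=1, LF[2]=C('q')+1=4+1=5
L[3]='p': occ=0, LF[3]=C('p')+0=1+0=1
L[4]='p': occ=1, LF[4]=C('p')+1=1+1=2
L[5]='p': occ=2, LF[5]=C('p')+2=1+2=3
L[6]='$': occ=0, LF[6]=C('$')+0=0+0=0

Answer: 4 6 5 1 2 3 0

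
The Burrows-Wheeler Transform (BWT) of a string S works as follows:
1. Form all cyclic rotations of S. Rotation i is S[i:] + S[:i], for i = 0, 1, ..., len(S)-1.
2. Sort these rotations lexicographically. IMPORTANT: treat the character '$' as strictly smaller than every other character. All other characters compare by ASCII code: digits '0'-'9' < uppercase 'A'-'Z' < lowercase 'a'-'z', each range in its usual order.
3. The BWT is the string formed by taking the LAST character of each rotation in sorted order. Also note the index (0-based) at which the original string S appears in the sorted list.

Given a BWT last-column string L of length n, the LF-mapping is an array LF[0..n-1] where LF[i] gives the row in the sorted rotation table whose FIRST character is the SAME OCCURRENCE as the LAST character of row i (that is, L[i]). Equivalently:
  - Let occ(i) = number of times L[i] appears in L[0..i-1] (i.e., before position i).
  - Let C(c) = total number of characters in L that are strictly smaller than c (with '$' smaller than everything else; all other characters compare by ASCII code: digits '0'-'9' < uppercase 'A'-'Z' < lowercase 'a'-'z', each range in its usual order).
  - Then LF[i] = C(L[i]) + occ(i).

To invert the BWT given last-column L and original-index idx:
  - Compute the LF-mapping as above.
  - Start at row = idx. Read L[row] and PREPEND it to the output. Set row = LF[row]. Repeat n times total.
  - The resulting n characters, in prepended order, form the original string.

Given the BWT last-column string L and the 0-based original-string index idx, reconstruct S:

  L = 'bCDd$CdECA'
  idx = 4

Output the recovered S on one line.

Answer: CdCDCAdEb$

Derivation:
LF mapping: 7 2 5 8 0 3 9 6 4 1
Walk LF starting at row 4, prepending L[row]:
  step 1: row=4, L[4]='$', prepend. Next row=LF[4]=0
  step 2: row=0, L[0]='b', prepend. Next row=LF[0]=7
  step 3: row=7, L[7]='E', prepend. Next row=LF[7]=6
  step 4: row=6, L[6]='d', prepend. Next row=LF[6]=9
  step 5: row=9, L[9]='A', prepend. Next row=LF[9]=1
  step 6: row=1, L[1]='C', prepend. Next row=LF[1]=2
  step 7: row=2, L[2]='D', prepend. Next row=LF[2]=5
  step 8: row=5, L[5]='C', prepend. Next row=LF[5]=3
  step 9: row=3, L[3]='d', prepend. Next row=LF[3]=8
  step 10: row=8, L[8]='C', prepend. Next row=LF[8]=4
Reversed output: CdCDCAdEb$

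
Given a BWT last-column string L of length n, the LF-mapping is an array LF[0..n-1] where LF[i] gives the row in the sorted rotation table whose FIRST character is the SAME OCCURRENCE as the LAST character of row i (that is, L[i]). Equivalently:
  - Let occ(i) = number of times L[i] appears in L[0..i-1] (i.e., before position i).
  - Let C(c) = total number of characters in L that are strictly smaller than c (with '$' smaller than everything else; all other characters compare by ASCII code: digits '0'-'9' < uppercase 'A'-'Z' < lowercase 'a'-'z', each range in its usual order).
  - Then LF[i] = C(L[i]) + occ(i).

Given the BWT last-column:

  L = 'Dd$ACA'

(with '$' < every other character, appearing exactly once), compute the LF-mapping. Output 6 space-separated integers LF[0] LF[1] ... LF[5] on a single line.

Answer: 4 5 0 1 3 2

Derivation:
Char counts: '$':1, 'A':2, 'C':1, 'D':1, 'd':1
C (first-col start): C('$')=0, C('A')=1, C('C')=3, C('D')=4, C('d')=5
L[0]='D': occ=0, LF[0]=C('D')+0=4+0=4
L[1]='d': occ=0, LF[1]=C('d')+0=5+0=5
L[2]='$': occ=0, LF[2]=C('$')+0=0+0=0
L[3]='A': occ=0, LF[3]=C('A')+0=1+0=1
L[4]='C': occ=0, LF[4]=C('C')+0=3+0=3
L[5]='A': occ=1, LF[5]=C('A')+1=1+1=2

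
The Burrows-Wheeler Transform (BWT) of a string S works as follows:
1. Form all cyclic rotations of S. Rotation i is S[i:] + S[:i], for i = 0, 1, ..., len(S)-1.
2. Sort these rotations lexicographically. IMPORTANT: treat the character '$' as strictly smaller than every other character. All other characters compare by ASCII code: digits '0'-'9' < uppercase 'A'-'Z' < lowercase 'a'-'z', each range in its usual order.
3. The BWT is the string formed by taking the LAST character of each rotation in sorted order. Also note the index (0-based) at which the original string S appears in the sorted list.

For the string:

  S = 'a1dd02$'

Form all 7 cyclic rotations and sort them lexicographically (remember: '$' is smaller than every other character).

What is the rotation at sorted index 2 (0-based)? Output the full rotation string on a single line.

Answer: 1dd02$a

Derivation:
All 7 rotations (rotation i = S[i:]+S[:i]):
  rot[0] = a1dd02$
  rot[1] = 1dd02$a
  rot[2] = dd02$a1
  rot[3] = d02$a1d
  rot[4] = 02$a1dd
  rot[5] = 2$a1dd0
  rot[6] = $a1dd02
Sorted (with $ < everything):
  sorted[0] = $a1dd02
  sorted[1] = 02$a1dd
  sorted[2] = 1dd02$a
  sorted[3] = 2$a1dd0
  sorted[4] = a1dd02$
  sorted[5] = d02$a1d
  sorted[6] = dd02$a1
sorted[2] = 1dd02$a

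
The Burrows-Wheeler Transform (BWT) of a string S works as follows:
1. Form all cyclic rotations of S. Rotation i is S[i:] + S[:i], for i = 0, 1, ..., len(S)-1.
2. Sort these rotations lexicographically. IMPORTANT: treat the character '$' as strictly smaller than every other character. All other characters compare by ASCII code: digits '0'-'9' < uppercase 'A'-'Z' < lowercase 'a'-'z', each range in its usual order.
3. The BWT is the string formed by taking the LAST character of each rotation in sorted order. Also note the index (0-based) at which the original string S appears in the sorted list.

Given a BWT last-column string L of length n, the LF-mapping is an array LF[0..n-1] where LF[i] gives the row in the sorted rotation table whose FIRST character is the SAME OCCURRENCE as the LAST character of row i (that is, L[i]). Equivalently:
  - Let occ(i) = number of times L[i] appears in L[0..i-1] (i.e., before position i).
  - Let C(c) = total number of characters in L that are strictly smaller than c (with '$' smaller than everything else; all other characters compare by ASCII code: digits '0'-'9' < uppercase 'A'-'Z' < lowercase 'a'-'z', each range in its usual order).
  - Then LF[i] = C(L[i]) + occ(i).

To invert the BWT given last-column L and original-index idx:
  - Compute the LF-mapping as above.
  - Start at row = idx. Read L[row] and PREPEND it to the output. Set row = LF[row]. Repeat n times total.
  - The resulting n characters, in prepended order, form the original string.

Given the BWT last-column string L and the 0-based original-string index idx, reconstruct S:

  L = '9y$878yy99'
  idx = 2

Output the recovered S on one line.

Answer: 889y9yy79$

Derivation:
LF mapping: 4 7 0 2 1 3 8 9 5 6
Walk LF starting at row 2, prepending L[row]:
  step 1: row=2, L[2]='$', prepend. Next row=LF[2]=0
  step 2: row=0, L[0]='9', prepend. Next row=LF[0]=4
  step 3: row=4, L[4]='7', prepend. Next row=LF[4]=1
  step 4: row=1, L[1]='y', prepend. Next row=LF[1]=7
  step 5: row=7, L[7]='y', prepend. Next row=LF[7]=9
  step 6: row=9, L[9]='9', prepend. Next row=LF[9]=6
  step 7: row=6, L[6]='y', prepend. Next row=LF[6]=8
  step 8: row=8, L[8]='9', prepend. Next row=LF[8]=5
  step 9: row=5, L[5]='8', prepend. Next row=LF[5]=3
  step 10: row=3, L[3]='8', prepend. Next row=LF[3]=2
Reversed output: 889y9yy79$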